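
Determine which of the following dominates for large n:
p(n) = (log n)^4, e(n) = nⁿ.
Comparing growth rates:
Growth-rate hierarchy: log n ≺ any polynomial ≺ any exponential cⁿ (c>1) ≺ n! ≺ nⁿ.
super-exponential nⁿ dominates polylogarithmic (log n)^4 asymptotically.

e(n) grows faster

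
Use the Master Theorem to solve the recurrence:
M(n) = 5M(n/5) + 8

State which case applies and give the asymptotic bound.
Master Theorem template: M(n) = a·M(n/b) + f(n).
Here: a=5, b=5, f(n)=8
Compute log_b(a) = log_5(5) = 1.
f(n) = 8 = O(n^(1-ε)) with ε = 1. Case 1: M(n) = Θ(n^log_b(a)) = Θ(n).

Case 1: M(n) = Θ(n)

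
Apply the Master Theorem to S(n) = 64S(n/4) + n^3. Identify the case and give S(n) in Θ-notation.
Master Theorem template: S(n) = a·S(n/b) + f(n).
Here: a=64, b=4, f(n)=n^3
Compute log_b(a) = log_4(64) = 3.
f(n) = n^3 = Θ(n^3). Case 2: S(n) = Θ(n^3 log n).

Case 2: S(n) = Θ(n^3 log n)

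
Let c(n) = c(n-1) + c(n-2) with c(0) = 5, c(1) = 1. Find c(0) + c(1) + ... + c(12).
Computing the sequence terms: 5, 1, 6, 7, 13, 20, 33, 53, 86, 139, 225, 364, 589
Adding these values together:

1541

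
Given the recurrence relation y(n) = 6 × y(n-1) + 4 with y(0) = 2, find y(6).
Computing step by step:
y(0) = 2
y(1) = 6 × 2 + 4 = 16
y(2) = 6 × 16 + 4 = 100
y(3) = 6 × 100 + 4 = 604
y(4) = 6 × 604 + 4 = 3628
y(5) = 6 × 3628 + 4 = 21772
y(6) = 6 × 21772 + 4 = 130636

130636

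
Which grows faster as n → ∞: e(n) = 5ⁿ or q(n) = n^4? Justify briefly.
Comparing growth rates:
Growth-rate hierarchy: log n ≺ any polynomial ≺ any exponential cⁿ (c>1) ≺ n! ≺ nⁿ.
exponential base 5 dominates polynomial degree 4 asymptotically.

e(n) grows faster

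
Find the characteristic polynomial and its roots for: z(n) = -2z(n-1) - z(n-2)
Substitute z(n) = rⁿ and divide through by rⁿ⁻²: r² + 2r + 1 = 0
Factor: (r + 1)² = 0, so r = -1 (double root).
General solution: z(n) = (A + Bn)·(-1)ⁿ

Characteristic: r² + 2r + 1 = 0, Roots: r = -1 (double root)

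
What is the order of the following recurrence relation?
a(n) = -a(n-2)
The order is the largest lag k for which a(n-k) appears. Here the deepest term is a(n-2), so the order is 2.

Order 2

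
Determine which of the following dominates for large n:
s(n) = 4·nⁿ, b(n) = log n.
Comparing growth rates:
Growth-rate hierarchy: log n ≺ any polynomial ≺ any exponential cⁿ (c>1) ≺ n! ≺ nⁿ.
super-exponential nⁿ dominates logarithmic asymptotically.

s(n) grows faster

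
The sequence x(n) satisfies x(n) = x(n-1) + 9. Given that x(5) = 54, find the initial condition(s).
x(5) = x(0) + 5·9, so x(0) = 54 - 45 = 9.

x(0) = 9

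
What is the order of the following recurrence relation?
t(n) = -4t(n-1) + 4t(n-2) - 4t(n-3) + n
The order is the largest lag k for which t(n-k) appears. Here the deepest term is t(n-3) (the n term is non-homogeneous and does not affect the order), so the order is 3.

Order 3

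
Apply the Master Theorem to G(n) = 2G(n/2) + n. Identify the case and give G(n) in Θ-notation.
Master Theorem template: G(n) = a·G(n/b) + f(n).
Here: a=2, b=2, f(n)=n
Compute log_b(a) = log_2(2) = 1.
f(n) = n = Θ(n). Case 2: G(n) = Θ(n log n).

Case 2: G(n) = Θ(n log n)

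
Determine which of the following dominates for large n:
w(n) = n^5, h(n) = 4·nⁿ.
Comparing growth rates:
Growth-rate hierarchy: log n ≺ any polynomial ≺ any exponential cⁿ (c>1) ≺ n! ≺ nⁿ.
super-exponential nⁿ dominates polynomial degree 5 asymptotically.

h(n) grows faster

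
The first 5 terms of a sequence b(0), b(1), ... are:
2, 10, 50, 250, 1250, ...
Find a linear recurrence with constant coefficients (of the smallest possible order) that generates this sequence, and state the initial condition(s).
Look for the lowest-order linear relation among consecutive terms.
Observation: each term is 5× the previous.
Check at n=2: 5·10 = 50. ✓

b(n) = 5 × b(n-1), b(0) = 2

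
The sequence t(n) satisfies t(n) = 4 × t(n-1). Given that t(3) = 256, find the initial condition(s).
In general t(n) = 4ⁿ · t(0). At n = 3: t(0) = t(3) / 4^3 = 256 / 64 = 4.

t(0) = 4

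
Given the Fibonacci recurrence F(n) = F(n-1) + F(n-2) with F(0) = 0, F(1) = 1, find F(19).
Computing the sequence terms:
0, 1, 1, 2, 3, 5, 8, 13, 21, 34, 55, 89, 144, 233, 377, 610, 987, 1597, 2584, 4181

4181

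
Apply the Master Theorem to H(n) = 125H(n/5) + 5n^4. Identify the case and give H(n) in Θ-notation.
Master Theorem template: H(n) = a·H(n/b) + f(n).
Here: a=125, b=5, f(n)=5n^4
Compute log_b(a) = log_5(125) = 3.
f(n) = 5n^4 = Ω(n^(3+ε)) with ε = 1, and the regularity condition holds (a·f(n/b) = (a/b^4)·f(n) with a/b^4 = 5^-1 < 1). Case 3: H(n) = Θ(f(n)) = Θ(n^4).

Case 3: H(n) = Θ(n^4)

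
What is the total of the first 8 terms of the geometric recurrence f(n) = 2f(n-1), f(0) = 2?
Computing the sequence terms: 2, 4, 8, 16, 32, 64, 128, 256
Adding these values together:

510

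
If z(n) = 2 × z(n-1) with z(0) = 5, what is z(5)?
Computing step by step:
z(0) = 5
z(1) = 2 × 5 = 10
z(2) = 2 × 10 = 20
z(3) = 2 × 20 = 40
z(4) = 2 × 40 = 80
z(5) = 2 × 80 = 160

160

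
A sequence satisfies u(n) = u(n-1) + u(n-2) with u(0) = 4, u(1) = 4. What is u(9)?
Computing the sequence terms:
4, 4, 8, 12, 20, 32, 52, 84, 136, 220

220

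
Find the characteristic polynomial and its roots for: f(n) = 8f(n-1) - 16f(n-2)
Substitute f(n) = rⁿ and divide through by rⁿ⁻²: r² - 8r + 16 = 0
Factor: (r - 4)² = 0, so r = 4 (double root).
General solution: f(n) = (A + Bn)·4ⁿ

Characteristic: r² - 8r + 16 = 0, Roots: r = 4 (double root)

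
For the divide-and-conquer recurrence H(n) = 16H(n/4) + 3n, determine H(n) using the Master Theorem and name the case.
Master Theorem template: H(n) = a·H(n/b) + f(n).
Here: a=16, b=4, f(n)=3n
Compute log_b(a) = log_4(16) = 2.
f(n) = 3n = O(n^(2-ε)) with ε = 1. Case 1: H(n) = Θ(n^log_b(a)) = Θ(n^2).

Case 1: H(n) = Θ(n^2)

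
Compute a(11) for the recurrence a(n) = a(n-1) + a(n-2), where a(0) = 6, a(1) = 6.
Computing the sequence terms:
6, 6, 12, 18, 30, 48, 78, 126, 204, 330, 534, 864

864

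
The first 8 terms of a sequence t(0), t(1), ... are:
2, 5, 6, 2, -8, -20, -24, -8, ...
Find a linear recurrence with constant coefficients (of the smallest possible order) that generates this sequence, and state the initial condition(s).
Look for the lowest-order linear relation among consecutive terms.
Observation: t(n) - 2·t(n-1) - (-2)·t(n-2) = 0 holds for the shown terms, and no order-1 relation t(n) = α·t(n-1) + β fits.
Check at n=3: 2·6 + (-2)·5 = 2. ✓

t(n) = 2t(n-1) - 2t(n-2), t(0) = 2, t(1) = 5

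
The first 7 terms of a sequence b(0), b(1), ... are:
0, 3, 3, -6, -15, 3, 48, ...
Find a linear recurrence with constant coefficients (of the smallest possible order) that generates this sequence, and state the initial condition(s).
Look for the lowest-order linear relation among consecutive terms.
Observation: b(n) - 1·b(n-1) - (-3)·b(n-2) = 0 holds for the shown terms, and no order-1 relation b(n) = α·b(n-1) + β fits.
Check at n=3: 1·3 + (-3)·3 = -6. ✓

b(n) = b(n-1) - 3b(n-2), b(0) = 0, b(1) = 3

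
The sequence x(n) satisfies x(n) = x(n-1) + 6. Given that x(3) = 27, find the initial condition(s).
x(3) = x(0) + 3·6, so x(0) = 27 - 18 = 9.

x(0) = 9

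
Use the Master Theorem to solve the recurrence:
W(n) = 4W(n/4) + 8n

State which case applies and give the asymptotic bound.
Master Theorem template: W(n) = a·W(n/b) + f(n).
Here: a=4, b=4, f(n)=8n
Compute log_b(a) = log_4(4) = 1.
f(n) = 8n = Θ(n). Case 2: W(n) = Θ(n log n).

Case 2: W(n) = Θ(n log n)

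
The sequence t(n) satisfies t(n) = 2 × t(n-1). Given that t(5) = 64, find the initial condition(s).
In general t(n) = 2ⁿ · t(0). At n = 5: t(0) = t(5) / 2^5 = 64 / 32 = 2.

t(0) = 2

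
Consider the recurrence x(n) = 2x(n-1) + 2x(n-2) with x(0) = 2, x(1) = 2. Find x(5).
Computing the sequence terms:
2, 2, 8, 20, 56, 152

152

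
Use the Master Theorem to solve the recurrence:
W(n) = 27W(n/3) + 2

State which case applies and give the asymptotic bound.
Master Theorem template: W(n) = a·W(n/b) + f(n).
Here: a=27, b=3, f(n)=2
Compute log_b(a) = log_3(27) = 3.
f(n) = 2 = O(n^(3-ε)) with ε = 3. Case 1: W(n) = Θ(n^log_b(a)) = Θ(n^3).

Case 1: W(n) = Θ(n^3)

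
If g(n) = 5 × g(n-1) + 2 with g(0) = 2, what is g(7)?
Computing step by step:
g(0) = 2
g(1) = 5 × 2 + 2 = 12
g(2) = 5 × 12 + 2 = 62
g(3) = 5 × 62 + 2 = 312
g(4) = 5 × 312 + 2 = 1562
g(5) = 5 × 1562 + 2 = 7812
g(6) = 5 × 7812 + 2 = 39062
g(7) = 5 × 39062 + 2 = 195312

195312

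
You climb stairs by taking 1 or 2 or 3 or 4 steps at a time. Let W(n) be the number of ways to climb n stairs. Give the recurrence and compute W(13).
Condition on the size of the last step (1 to 4): before it there were n-1, …, n-4 stairs climbed, and these cases are disjoint, so W(n) = W(n-1) + W(n-2) + W(n-3) + W(n-4) (order-4 linear recurrence).
Initial conditions by direct count (compositions of i into parts ≤ 4): W(1) = 1; W(2) = 2; W(3) = 4; W(4) = 8.
Iterating the recurrence: W(5) = 15, W(6) = 29, W(7) = 56, W(8) = 108, W(9) = 208, W(10) = 401, W(11) = 773, W(12) = 1490, W(13) = 2872.

W(n) = W(n-1) + W(n-2) + W(n-3) + W(n-4), W(1) = 1, W(2) = 2, W(3) = 4, W(4) = 8; W(13) = 2872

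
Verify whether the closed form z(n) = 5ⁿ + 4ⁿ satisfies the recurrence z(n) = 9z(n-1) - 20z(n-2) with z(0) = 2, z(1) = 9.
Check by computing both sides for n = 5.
From the recurrence with z(0) = 2, z(1) = 9:
  z(0) = 2, z(1) = 9, z(2) = 41, z(3) = 189, z(4) = 881, z(5) = 4149
  so the recurrence gives z(5) = 4149.
From the proposed closed form z(n) = 5ⁿ + 4ⁿ:
  z(5) = 4149.
Both sides give 4149 at n = 5, and the initial condition(s) match, so the closed form is consistent.

Yes, the closed form is correct.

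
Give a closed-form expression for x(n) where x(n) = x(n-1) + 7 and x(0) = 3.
Recurrence: x(n) = x(n-1) + 7, initial: x(0) = 3.
Each step adds 7, so x(n) = x(0) + 7n = 7n + 3.

x(n) = 7n + 3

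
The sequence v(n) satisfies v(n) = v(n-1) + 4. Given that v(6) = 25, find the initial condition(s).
v(6) = v(0) + 6·4, so v(0) = 25 - 24 = 1.

v(0) = 1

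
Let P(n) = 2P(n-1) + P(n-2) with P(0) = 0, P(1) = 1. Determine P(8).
Computing the sequence terms:
0, 1, 2, 5, 12, 29, 70, 169, 408

408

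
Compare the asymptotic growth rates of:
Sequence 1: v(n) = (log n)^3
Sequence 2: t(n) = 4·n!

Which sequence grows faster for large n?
Comparing growth rates:
Growth-rate hierarchy: log n ≺ any polynomial ≺ any exponential cⁿ (c>1) ≺ n! ≺ nⁿ.
factorial dominates polylogarithmic (log n)^3 asymptotically.

t(n) grows faster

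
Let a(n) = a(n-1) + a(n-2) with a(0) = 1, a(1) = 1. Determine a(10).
Computing the sequence terms:
1, 1, 2, 3, 5, 8, 13, 21, 34, 55, 89

89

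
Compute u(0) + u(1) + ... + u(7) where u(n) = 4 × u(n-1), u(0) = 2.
Computing the sequence terms: 2, 8, 32, 128, 512, 2048, 8192, 32768
Adding these values together:

43690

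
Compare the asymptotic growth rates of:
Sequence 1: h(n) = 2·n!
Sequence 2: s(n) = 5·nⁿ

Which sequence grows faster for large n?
Comparing growth rates:
Growth-rate hierarchy: log n ≺ any polynomial ≺ any exponential cⁿ (c>1) ≺ n! ≺ nⁿ.
super-exponential nⁿ dominates factorial asymptotically.

s(n) grows faster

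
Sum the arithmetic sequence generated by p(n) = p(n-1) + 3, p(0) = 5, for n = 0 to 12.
Computing the sequence terms: 5, 8, 11, 14, 17, 20, 23, 26, 29, 32, 35, 38, 41
Adding these values together:

299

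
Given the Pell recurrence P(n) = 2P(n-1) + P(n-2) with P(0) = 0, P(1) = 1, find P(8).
Computing the sequence terms:
0, 1, 2, 5, 12, 29, 70, 169, 408

408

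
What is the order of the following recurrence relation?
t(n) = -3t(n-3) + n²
The order is the largest lag k for which t(n-k) appears. Here the deepest term is t(n-3) (the n² term is non-homogeneous and does not affect the order), so the order is 3.

Order 3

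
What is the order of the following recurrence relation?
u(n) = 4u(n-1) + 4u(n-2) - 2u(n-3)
The order is the largest lag k for which u(n-k) appears. Here the deepest term is u(n-3), so the order is 3.

Order 3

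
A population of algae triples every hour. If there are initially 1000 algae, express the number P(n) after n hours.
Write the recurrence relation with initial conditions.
Each hour multiplies the count by 3, so the count after n hours depends only on the count after n-1 hours: P(n) = 3 × P(n-1). The starting count gives P(0) = 1000.
Unrolling n times gives the closed form P(n) = 1000 × 3ⁿ.

P(n) = 3 × P(n-1), P(0) = 1000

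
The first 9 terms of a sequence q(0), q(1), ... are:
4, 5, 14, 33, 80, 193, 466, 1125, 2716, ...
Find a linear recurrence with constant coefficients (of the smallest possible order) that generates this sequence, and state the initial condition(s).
Look for the lowest-order linear relation among consecutive terms.
Observation: q(n) - 2·q(n-1) - (1)·q(n-2) = 0 holds for the shown terms, and no order-1 relation q(n) = α·q(n-1) + β fits.
Check at n=3: 2·14 + (1)·5 = 33. ✓

q(n) = 2q(n-1) + q(n-2), q(0) = 4, q(1) = 5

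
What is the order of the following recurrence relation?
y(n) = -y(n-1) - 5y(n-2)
The order is the largest lag k for which y(n-k) appears. Here the deepest term is y(n-2), so the order is 2.

Order 2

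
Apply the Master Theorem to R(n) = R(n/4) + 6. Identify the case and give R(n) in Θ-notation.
Master Theorem template: R(n) = a·R(n/b) + f(n).
Here: a=1, b=4, f(n)=6
Compute log_b(a) = log_4(1) = 0.
f(n) = 6 = Θ(1). Case 2: R(n) = Θ(log n).

Case 2: R(n) = Θ(log n)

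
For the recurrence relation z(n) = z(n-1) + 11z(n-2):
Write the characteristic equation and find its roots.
Substitute z(n) = rⁿ and divide through by rⁿ⁻²: r² - r - 11 = 0
Discriminant: 1² + 4·11 = 45, not a perfect square, so by the quadratic formula r = (1 ± √45)/2.
General solution: z(n) = A·r₁ⁿ + B·r₂ⁿ where r₁,r₂ = (1 ± √45)/2

Characteristic: r² - r - 11 = 0, Roots: r = (1 ± √45)/2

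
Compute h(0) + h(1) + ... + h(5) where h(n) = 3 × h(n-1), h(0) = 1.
Computing the sequence terms: 1, 3, 9, 27, 81, 243
Adding these values together:

364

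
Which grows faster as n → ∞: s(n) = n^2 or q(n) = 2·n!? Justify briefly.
Comparing growth rates:
Growth-rate hierarchy: log n ≺ any polynomial ≺ any exponential cⁿ (c>1) ≺ n! ≺ nⁿ.
factorial dominates polynomial degree 2 asymptotically.

q(n) grows faster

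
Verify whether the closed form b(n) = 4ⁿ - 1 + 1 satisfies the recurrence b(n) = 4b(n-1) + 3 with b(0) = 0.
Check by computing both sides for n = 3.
From the recurrence with b(0) = 0:
  b(0) = 0, b(1) = 3, b(2) = 15, b(3) = 63
  so the recurrence gives b(3) = 63.
From the proposed closed form b(n) = 4ⁿ - 1 + 1:
  b(3) = 64.
The recurrence gives 63 but the closed form gives 64, so the closed form does not satisfy the recurrence.

No, the closed form is incorrect.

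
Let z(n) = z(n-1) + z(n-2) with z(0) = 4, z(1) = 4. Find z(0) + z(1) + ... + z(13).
Computing the sequence terms: 4, 4, 8, 12, 20, 32, 52, 84, 136, 220, 356, 576, 932, 1508
Adding these values together:

3944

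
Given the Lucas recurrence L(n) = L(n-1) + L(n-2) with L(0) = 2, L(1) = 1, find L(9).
Computing the sequence terms:
2, 1, 3, 4, 7, 11, 18, 29, 47, 76

76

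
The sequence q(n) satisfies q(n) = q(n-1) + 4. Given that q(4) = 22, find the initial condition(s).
q(4) = q(0) + 4·4, so q(0) = 22 - 16 = 6.

q(0) = 6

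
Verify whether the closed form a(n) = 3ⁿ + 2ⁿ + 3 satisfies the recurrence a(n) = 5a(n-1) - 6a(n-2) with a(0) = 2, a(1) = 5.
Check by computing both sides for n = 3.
From the recurrence with a(0) = 2, a(1) = 5:
  a(0) = 2, a(1) = 5, a(2) = 13, a(3) = 35
  so the recurrence gives a(3) = 35.
From the proposed closed form a(n) = 3ⁿ + 2ⁿ + 3:
  a(3) = 38.
The recurrence gives 35 but the closed form gives 38, so the closed form does not satisfy the recurrence.

No, the closed form is incorrect.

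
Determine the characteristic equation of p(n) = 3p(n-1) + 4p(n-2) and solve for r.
Substitute p(n) = rⁿ and divide through by rⁿ⁻²: r² - 3r - 4 = 0
Factor: (r - 4)(r + 1) = 0, so r = 4, -1.
General solution: p(n) = A·4ⁿ + B·(-1)ⁿ

Characteristic: r² - 3r - 4 = 0, Roots: r = 4, -1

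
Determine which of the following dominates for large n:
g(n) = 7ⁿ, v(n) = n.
Comparing growth rates:
Growth-rate hierarchy: log n ≺ any polynomial ≺ any exponential cⁿ (c>1) ≺ n! ≺ nⁿ.
exponential base 7 dominates polynomial degree 1 asymptotically.

g(n) grows faster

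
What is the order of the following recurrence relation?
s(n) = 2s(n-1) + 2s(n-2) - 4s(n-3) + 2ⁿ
The order is the largest lag k for which s(n-k) appears. Here the deepest term is s(n-3) (the 2ⁿ term is non-homogeneous and does not affect the order), so the order is 3.

Order 3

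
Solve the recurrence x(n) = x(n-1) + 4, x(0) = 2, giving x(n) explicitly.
Recurrence: x(n) = x(n-1) + 4, initial: x(0) = 2.
Each step adds 4, so x(n) = x(0) + 4n = 4n + 2.

x(n) = 4n + 2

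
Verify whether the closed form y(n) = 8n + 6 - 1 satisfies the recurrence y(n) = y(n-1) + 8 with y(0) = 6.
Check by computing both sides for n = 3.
From the recurrence with y(0) = 6:
  y(0) = 6, y(1) = 14, y(2) = 22, y(3) = 30
  so the recurrence gives y(3) = 30.
From the proposed closed form y(n) = 8n + 6 - 1:
  y(3) = 29.
The recurrence gives 30 but the closed form gives 29, so the closed form does not satisfy the recurrence.

No, the closed form is incorrect.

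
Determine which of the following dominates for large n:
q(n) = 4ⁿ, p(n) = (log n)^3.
Comparing growth rates:
Growth-rate hierarchy: log n ≺ any polynomial ≺ any exponential cⁿ (c>1) ≺ n! ≺ nⁿ.
exponential base 4 dominates polylogarithmic (log n)^3 asymptotically.

q(n) grows faster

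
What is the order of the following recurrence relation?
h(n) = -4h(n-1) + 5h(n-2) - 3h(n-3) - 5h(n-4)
The order is the largest lag k for which h(n-k) appears. Here the deepest term is h(n-4), so the order is 4.

Order 4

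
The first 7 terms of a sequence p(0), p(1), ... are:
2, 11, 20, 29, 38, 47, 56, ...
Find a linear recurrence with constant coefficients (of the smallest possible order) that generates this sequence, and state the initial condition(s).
Look for the lowest-order linear relation among consecutive terms.
Observation: consecutive differences are constant (= 9).
Check at n=2: 1·11 + 9 = 20. ✓

p(n) = p(n-1) + 9, p(0) = 2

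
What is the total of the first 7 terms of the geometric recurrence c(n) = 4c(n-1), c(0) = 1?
Computing the sequence terms: 1, 4, 16, 64, 256, 1024, 4096
Adding these values together:

5461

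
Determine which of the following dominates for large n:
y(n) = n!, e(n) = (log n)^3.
Comparing growth rates:
Growth-rate hierarchy: log n ≺ any polynomial ≺ any exponential cⁿ (c>1) ≺ n! ≺ nⁿ.
factorial dominates polylogarithmic (log n)^3 asymptotically.

y(n) grows faster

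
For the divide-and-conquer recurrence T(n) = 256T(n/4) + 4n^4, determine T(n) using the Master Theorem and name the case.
Master Theorem template: T(n) = a·T(n/b) + f(n).
Here: a=256, b=4, f(n)=4n^4
Compute log_b(a) = log_4(256) = 4.
f(n) = 4n^4 = Θ(n^4). Case 2: T(n) = Θ(n^4 log n).

Case 2: T(n) = Θ(n^4 log n)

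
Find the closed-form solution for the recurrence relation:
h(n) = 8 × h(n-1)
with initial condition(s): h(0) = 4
Recurrence: h(n) = 8 × h(n-1), initial: h(0) = 4.
Each term is 8 times the previous, so this is geometric with ratio 8. After n steps: h(n) = h(0)·8ⁿ = 4·8ⁿ.

h(n) = 4·8ⁿ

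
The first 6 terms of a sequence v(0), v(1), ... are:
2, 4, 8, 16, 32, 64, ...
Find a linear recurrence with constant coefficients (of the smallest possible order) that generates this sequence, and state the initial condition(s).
Look for the lowest-order linear relation among consecutive terms.
Observation: each term is 2× the previous.
Check at n=2: 2·4 = 8. ✓

v(n) = 2 × v(n-1), v(0) = 2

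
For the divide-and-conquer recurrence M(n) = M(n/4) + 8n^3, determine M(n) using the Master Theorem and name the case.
Master Theorem template: M(n) = a·M(n/b) + f(n).
Here: a=1, b=4, f(n)=8n^3
Compute log_b(a) = log_4(1) = 0.
f(n) = 8n^3 = Ω(n^(0+ε)) with ε = 3, and the regularity condition holds (a·f(n/b) = (a/b^3)·f(n) with a/b^3 = 4^-3 < 1). Case 3: M(n) = Θ(f(n)) = Θ(n^3).

Case 3: M(n) = Θ(n^3)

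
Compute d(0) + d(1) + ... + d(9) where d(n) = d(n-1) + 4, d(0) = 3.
Computing the sequence terms: 3, 7, 11, 15, 19, 23, 27, 31, 35, 39
Adding these values together:

210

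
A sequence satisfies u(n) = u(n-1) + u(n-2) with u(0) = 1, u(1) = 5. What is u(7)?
Computing the sequence terms:
1, 5, 6, 11, 17, 28, 45, 73

73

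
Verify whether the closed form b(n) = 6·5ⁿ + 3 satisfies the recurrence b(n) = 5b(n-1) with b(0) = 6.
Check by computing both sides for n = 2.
From the recurrence with b(0) = 6:
  b(0) = 6, b(1) = 30, b(2) = 150
  so the recurrence gives b(2) = 150.
From the proposed closed form b(n) = 6·5ⁿ + 3:
  b(2) = 153.
The recurrence gives 150 but the closed form gives 153, so the closed form does not satisfy the recurrence.

No, the closed form is incorrect.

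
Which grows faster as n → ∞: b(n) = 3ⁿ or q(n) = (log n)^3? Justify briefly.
Comparing growth rates:
Growth-rate hierarchy: log n ≺ any polynomial ≺ any exponential cⁿ (c>1) ≺ n! ≺ nⁿ.
exponential base 3 dominates polylogarithmic (log n)^3 asymptotically.

b(n) grows faster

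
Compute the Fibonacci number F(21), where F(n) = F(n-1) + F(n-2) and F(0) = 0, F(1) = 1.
Computing the sequence terms:
0, 1, 1, 2, 3, 5, 8, 13, 21, 34, 55, 89, 144, 233, 377, 610, 987, 1597, 2584, 4181, 6765, 10946

10946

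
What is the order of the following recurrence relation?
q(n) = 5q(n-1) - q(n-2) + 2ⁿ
The order is the largest lag k for which q(n-k) appears. Here the deepest term is q(n-2) (the 2ⁿ term is non-homogeneous and does not affect the order), so the order is 2.

Order 2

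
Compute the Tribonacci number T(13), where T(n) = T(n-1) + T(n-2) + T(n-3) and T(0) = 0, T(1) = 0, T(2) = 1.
Computing the sequence terms:
0, 0, 1, 1, 2, 4, 7, 13, 24, 44, 81, 149, 274, 504

504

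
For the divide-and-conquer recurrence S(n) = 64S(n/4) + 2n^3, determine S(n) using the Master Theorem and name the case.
Master Theorem template: S(n) = a·S(n/b) + f(n).
Here: a=64, b=4, f(n)=2n^3
Compute log_b(a) = log_4(64) = 3.
f(n) = 2n^3 = Θ(n^3). Case 2: S(n) = Θ(n^3 log n).

Case 2: S(n) = Θ(n^3 log n)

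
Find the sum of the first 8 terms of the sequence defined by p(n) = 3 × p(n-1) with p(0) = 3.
Computing the sequence terms: 3, 9, 27, 81, 243, 729, 2187, 6561
Adding these values together:

9840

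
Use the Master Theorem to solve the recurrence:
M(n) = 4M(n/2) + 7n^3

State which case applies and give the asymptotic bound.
Master Theorem template: M(n) = a·M(n/b) + f(n).
Here: a=4, b=2, f(n)=7n^3
Compute log_b(a) = log_2(4) = 2.
f(n) = 7n^3 = Ω(n^(2+ε)) with ε = 1, and the regularity condition holds (a·f(n/b) = (a/b^3)·f(n) with a/b^3 = 2^-1 < 1). Case 3: M(n) = Θ(f(n)) = Θ(n^3).

Case 3: M(n) = Θ(n^3)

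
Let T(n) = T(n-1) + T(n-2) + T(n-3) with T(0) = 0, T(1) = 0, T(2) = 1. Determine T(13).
Computing the sequence terms:
0, 0, 1, 1, 2, 4, 7, 13, 24, 44, 81, 149, 274, 504

504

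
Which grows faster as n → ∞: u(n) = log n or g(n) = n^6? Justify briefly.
Comparing growth rates:
Growth-rate hierarchy: log n ≺ any polynomial ≺ any exponential cⁿ (c>1) ≺ n! ≺ nⁿ.
polynomial degree 6 dominates logarithmic asymptotically.

g(n) grows faster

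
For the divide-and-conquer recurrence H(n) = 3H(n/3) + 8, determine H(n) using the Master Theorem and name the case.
Master Theorem template: H(n) = a·H(n/b) + f(n).
Here: a=3, b=3, f(n)=8
Compute log_b(a) = log_3(3) = 1.
f(n) = 8 = O(n^(1-ε)) with ε = 1. Case 1: H(n) = Θ(n^log_b(a)) = Θ(n).

Case 1: H(n) = Θ(n)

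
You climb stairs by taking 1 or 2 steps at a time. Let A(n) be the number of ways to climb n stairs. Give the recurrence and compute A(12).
Condition on the size of the last step (1 to 2): before it there were n-1, …, n-2 stairs climbed, and these cases are disjoint, so A(n) = A(n-1) + A(n-2) (Fibonacci-type sequence).
Initial conditions by direct count (compositions of i into parts ≤ 2): A(1) = 1; A(2) = 2.
Iterating the recurrence: A(3) = 3, A(4) = 5, A(5) = 8, A(6) = 13, A(7) = 21, A(8) = 34, A(9) = 55, A(10) = 89, A(11) = 144, A(12) = 233.

A(n) = A(n-1) + A(n-2), A(1) = 1, A(2) = 2; A(12) = 233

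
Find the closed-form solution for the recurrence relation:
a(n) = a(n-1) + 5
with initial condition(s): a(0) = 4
Recurrence: a(n) = a(n-1) + 5, initial: a(0) = 4.
Each step adds 5, so a(n) = a(0) + 5n = 5n + 4.

a(n) = 5n + 4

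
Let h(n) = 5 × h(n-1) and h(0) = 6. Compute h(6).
Computing step by step:
h(0) = 6
h(1) = 5 × 6 = 30
h(2) = 5 × 30 = 150
h(3) = 5 × 150 = 750
h(4) = 5 × 750 = 3750
h(5) = 5 × 3750 = 18750
h(6) = 5 × 18750 = 93750

93750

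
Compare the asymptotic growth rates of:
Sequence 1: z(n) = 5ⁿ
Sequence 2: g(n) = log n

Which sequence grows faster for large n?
Comparing growth rates:
Growth-rate hierarchy: log n ≺ any polynomial ≺ any exponential cⁿ (c>1) ≺ n! ≺ nⁿ.
exponential base 5 dominates logarithmic asymptotically.

z(n) grows faster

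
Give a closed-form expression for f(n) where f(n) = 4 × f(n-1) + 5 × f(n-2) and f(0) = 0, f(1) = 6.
Recurrence: f(n) = 4 × f(n-1) + 5 × f(n-2), initial: f(0) = 0, f(1) = 6.
Characteristic equation: r² - 4r - 5 = 0, which factors as (r - 5)(r + 1) = 0, so r = 5, -1. General solution f(n) = A·5ⁿ + B·(-1)ⁿ. From f(0) = 0: A + B = 0. From f(1) = 6: 5A - 1B = 6. Solving gives A = 1, B = -1.

f(n) = 5ⁿ - (-1)ⁿ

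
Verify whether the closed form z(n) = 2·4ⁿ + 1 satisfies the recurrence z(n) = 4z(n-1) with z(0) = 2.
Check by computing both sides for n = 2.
From the recurrence with z(0) = 2:
  z(0) = 2, z(1) = 8, z(2) = 32
  so the recurrence gives z(2) = 32.
From the proposed closed form z(n) = 2·4ⁿ + 1:
  z(2) = 33.
The recurrence gives 32 but the closed form gives 33, so the closed form does not satisfy the recurrence.

No, the closed form is incorrect.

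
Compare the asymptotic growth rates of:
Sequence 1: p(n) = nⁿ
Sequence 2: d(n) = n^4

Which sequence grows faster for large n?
Comparing growth rates:
Growth-rate hierarchy: log n ≺ any polynomial ≺ any exponential cⁿ (c>1) ≺ n! ≺ nⁿ.
super-exponential nⁿ dominates polynomial degree 4 asymptotically.

p(n) grows faster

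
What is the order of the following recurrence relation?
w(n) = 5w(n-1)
The order is the largest lag k for which w(n-k) appears. Here the deepest term is w(n-1), so the order is 1.

Order 1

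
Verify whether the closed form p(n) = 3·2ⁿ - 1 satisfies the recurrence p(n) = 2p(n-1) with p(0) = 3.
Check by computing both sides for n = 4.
From the recurrence with p(0) = 3:
  p(0) = 3, p(1) = 6, p(2) = 12, p(3) = 24, p(4) = 48
  so the recurrence gives p(4) = 48.
From the proposed closed form p(n) = 3·2ⁿ - 1:
  p(4) = 47.
The recurrence gives 48 but the closed form gives 47, so the closed form does not satisfy the recurrence.

No, the closed form is incorrect.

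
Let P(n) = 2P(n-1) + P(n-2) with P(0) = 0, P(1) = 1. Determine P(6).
Computing the sequence terms:
0, 1, 2, 5, 12, 29, 70

70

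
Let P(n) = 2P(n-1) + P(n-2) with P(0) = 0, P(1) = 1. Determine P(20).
Computing the sequence terms:
0, 1, 2, 5, 12, 29, 70, 169, 408, 985, 2378, 5741, 13860, 33461, 80782, 195025, 470832, 1136689, 2744210, 6625109, 15994428

15994428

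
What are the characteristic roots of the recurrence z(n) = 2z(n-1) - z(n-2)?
Substitute z(n) = rⁿ and divide through by rⁿ⁻²: r² - 2r + 1 = 0
Factor: (r - 1)² = 0, so r = 1 (double root).
General solution: z(n) = (A + Bn)·1ⁿ

Characteristic: r² - 2r + 1 = 0, Roots: r = 1 (double root)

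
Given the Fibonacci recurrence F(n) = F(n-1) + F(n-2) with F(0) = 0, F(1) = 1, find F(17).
Computing the sequence terms:
0, 1, 1, 2, 3, 5, 8, 13, 21, 34, 55, 89, 144, 233, 377, 610, 987, 1597

1597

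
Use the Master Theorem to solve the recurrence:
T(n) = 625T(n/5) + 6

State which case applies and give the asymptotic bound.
Master Theorem template: T(n) = a·T(n/b) + f(n).
Here: a=625, b=5, f(n)=6
Compute log_b(a) = log_5(625) = 4.
f(n) = 6 = O(n^(4-ε)) with ε = 4. Case 1: T(n) = Θ(n^log_b(a)) = Θ(n^4).

Case 1: T(n) = Θ(n^4)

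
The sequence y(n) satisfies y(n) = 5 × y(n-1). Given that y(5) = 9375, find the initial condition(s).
In general y(n) = 5ⁿ · y(0). At n = 5: y(0) = y(5) / 5^5 = 9375 / 3125 = 3.

y(0) = 3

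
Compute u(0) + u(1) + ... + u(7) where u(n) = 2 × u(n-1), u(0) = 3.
Computing the sequence terms: 3, 6, 12, 24, 48, 96, 192, 384
Adding these values together:

765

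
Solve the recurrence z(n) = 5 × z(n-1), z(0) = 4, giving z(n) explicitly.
Recurrence: z(n) = 5 × z(n-1), initial: z(0) = 4.
Each term is 5 times the previous, so this is geometric with ratio 5. After n steps: z(n) = z(0)·5ⁿ = 4·5ⁿ.

z(n) = 4·5ⁿ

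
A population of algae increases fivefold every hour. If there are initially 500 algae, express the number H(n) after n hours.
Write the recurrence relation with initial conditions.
Each hour multiplies the count by 5, so the count after n hours depends only on the count after n-1 hours: H(n) = 5 × H(n-1). The starting count gives H(0) = 500.
Unrolling n times gives the closed form H(n) = 500 × 5ⁿ.

H(n) = 5 × H(n-1), H(0) = 500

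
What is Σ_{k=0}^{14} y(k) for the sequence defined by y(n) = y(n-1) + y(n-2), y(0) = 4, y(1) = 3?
Computing the sequence terms: 4, 3, 7, 10, 17, 27, 44, 71, 115, 186, 301, 487, 788, 1275, 2063
Adding these values together:

5398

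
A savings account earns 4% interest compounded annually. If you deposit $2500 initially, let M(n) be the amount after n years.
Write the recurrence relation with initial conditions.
Each year the balance grows by 4%, i.e. is multiplied by 1 + 4/100 = 1.04, so M(n) = 1.04 × M(n-1). The initial deposit gives M(0) = 2500.
Unrolling gives the closed form M(n) = 2500 × (1.04)ⁿ.

M(n) = 1.04 × M(n-1), M(0) = 2500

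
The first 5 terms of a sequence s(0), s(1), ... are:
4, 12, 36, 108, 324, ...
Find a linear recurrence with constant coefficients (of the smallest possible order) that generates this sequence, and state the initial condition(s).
Look for the lowest-order linear relation among consecutive terms.
Observation: each term is 3× the previous.
Check at n=2: 3·12 = 36. ✓

s(n) = 3 × s(n-1), s(0) = 4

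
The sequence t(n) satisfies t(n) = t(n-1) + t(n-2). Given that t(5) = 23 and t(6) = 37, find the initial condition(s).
Work backwards using t(k) = t(k+2) - t(k+1):
t(4) = t(6) - t(5) = 37 - 23 = 14
t(3) = t(5) - t(4) = 23 - 14 = 9
t(2) = t(4) - t(3) = 14 - 9 = 5
t(1) = t(3) - t(2) = 9 - 5 = 4
t(0) = t(2) - t(1) = 5 - 4 = 1

t(0) = 1, t(1) = 4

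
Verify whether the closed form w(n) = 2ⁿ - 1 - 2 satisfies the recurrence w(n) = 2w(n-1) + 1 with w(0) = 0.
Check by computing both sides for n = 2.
From the recurrence with w(0) = 0:
  w(0) = 0, w(1) = 1, w(2) = 3
  so the recurrence gives w(2) = 3.
From the proposed closed form w(n) = 2ⁿ - 1 - 2:
  w(2) = 1.
The recurrence gives 3 but the closed form gives 1, so the closed form does not satisfy the recurrence.

No, the closed form is incorrect.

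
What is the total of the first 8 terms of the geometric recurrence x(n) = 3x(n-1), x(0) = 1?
Computing the sequence terms: 1, 3, 9, 27, 81, 243, 729, 2187
Adding these values together:

3280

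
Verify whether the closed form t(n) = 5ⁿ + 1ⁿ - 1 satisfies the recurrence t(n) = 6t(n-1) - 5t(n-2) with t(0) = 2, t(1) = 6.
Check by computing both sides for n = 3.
From the recurrence with t(0) = 2, t(1) = 6:
  t(0) = 2, t(1) = 6, t(2) = 26, t(3) = 126
  so the recurrence gives t(3) = 126.
From the proposed closed form t(n) = 5ⁿ + 1ⁿ - 1:
  t(3) = 125.
The recurrence gives 126 but the closed form gives 125, so the closed form does not satisfy the recurrence.

No, the closed form is incorrect.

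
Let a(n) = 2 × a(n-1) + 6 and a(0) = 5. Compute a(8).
Computing step by step:
a(0) = 5
a(1) = 2 × 5 + 6 = 16
a(2) = 2 × 16 + 6 = 38
a(3) = 2 × 38 + 6 = 82
a(4) = 2 × 82 + 6 = 170
a(5) = 2 × 170 + 6 = 346
a(6) = 2 × 346 + 6 = 698
a(7) = 2 × 698 + 6 = 1402
a(8) = 2 × 1402 + 6 = 2810

2810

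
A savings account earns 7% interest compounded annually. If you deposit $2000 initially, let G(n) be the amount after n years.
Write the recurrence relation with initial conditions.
Each year the balance grows by 7%, i.e. is multiplied by 1 + 7/100 = 1.07, so G(n) = 1.07 × G(n-1). The initial deposit gives G(0) = 2000.
Unrolling gives the closed form G(n) = 2000 × (1.07)ⁿ.

G(n) = 1.07 × G(n-1), G(0) = 2000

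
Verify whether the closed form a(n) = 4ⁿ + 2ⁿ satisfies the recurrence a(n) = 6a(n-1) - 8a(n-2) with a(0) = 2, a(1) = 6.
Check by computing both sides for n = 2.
From the recurrence with a(0) = 2, a(1) = 6:
  a(0) = 2, a(1) = 6, a(2) = 20
  so the recurrence gives a(2) = 20.
From the proposed closed form a(n) = 4ⁿ + 2ⁿ:
  a(2) = 20.
Both sides give 20 at n = 2, and the initial condition(s) match, so the closed form is consistent.

Yes, the closed form is correct.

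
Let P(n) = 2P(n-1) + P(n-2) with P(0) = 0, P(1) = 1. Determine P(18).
Computing the sequence terms:
0, 1, 2, 5, 12, 29, 70, 169, 408, 985, 2378, 5741, 13860, 33461, 80782, 195025, 470832, 1136689, 2744210

2744210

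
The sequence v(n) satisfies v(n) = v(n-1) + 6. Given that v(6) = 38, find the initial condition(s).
v(6) = v(0) + 6·6, so v(0) = 38 - 36 = 2.

v(0) = 2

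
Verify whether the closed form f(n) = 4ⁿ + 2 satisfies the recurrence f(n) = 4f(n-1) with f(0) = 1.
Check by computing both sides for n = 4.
From the recurrence with f(0) = 1:
  f(0) = 1, f(1) = 4, f(2) = 16, f(3) = 64, f(4) = 256
  so the recurrence gives f(4) = 256.
From the proposed closed form f(n) = 4ⁿ + 2:
  f(4) = 258.
The recurrence gives 256 but the closed form gives 258, so the closed form does not satisfy the recurrence.

No, the closed form is incorrect.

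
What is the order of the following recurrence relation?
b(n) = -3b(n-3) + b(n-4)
The order is the largest lag k for which b(n-k) appears. Here the deepest term is b(n-4), so the order is 4.

Order 4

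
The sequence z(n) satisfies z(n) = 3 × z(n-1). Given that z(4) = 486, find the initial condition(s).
In general z(n) = 3ⁿ · z(0). At n = 4: z(0) = z(4) / 3^4 = 486 / 81 = 6.

z(0) = 6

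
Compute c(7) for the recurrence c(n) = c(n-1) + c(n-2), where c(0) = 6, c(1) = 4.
Computing the sequence terms:
6, 4, 10, 14, 24, 38, 62, 100

100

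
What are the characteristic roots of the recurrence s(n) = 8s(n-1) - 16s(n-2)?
Substitute s(n) = rⁿ and divide through by rⁿ⁻²: r² - 8r + 16 = 0
Factor: (r - 4)² = 0, so r = 4 (double root).
General solution: s(n) = (A + Bn)·4ⁿ

Characteristic: r² - 8r + 16 = 0, Roots: r = 4 (double root)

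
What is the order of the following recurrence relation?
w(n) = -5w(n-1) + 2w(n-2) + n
The order is the largest lag k for which w(n-k) appears. Here the deepest term is w(n-2) (the n term is non-homogeneous and does not affect the order), so the order is 2.

Order 2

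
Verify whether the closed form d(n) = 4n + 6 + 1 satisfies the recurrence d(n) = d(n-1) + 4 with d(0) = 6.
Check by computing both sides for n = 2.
From the recurrence with d(0) = 6:
  d(0) = 6, d(1) = 10, d(2) = 14
  so the recurrence gives d(2) = 14.
From the proposed closed form d(n) = 4n + 6 + 1:
  d(2) = 15.
The recurrence gives 14 but the closed form gives 15, so the closed form does not satisfy the recurrence.

No, the closed form is incorrect.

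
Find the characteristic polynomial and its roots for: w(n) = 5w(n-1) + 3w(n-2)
Substitute w(n) = rⁿ and divide through by rⁿ⁻²: r² - 5r - 3 = 0
Discriminant: 5² + 4·3 = 37, not a perfect square, so by the quadratic formula r = (5 ± √37)/2.
General solution: w(n) = A·r₁ⁿ + B·r₂ⁿ where r₁,r₂ = (5 ± √37)/2

Characteristic: r² - 5r - 3 = 0, Roots: r = (5 ± √37)/2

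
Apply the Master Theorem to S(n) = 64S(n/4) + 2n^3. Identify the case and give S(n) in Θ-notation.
Master Theorem template: S(n) = a·S(n/b) + f(n).
Here: a=64, b=4, f(n)=2n^3
Compute log_b(a) = log_4(64) = 3.
f(n) = 2n^3 = Θ(n^3). Case 2: S(n) = Θ(n^3 log n).

Case 2: S(n) = Θ(n^3 log n)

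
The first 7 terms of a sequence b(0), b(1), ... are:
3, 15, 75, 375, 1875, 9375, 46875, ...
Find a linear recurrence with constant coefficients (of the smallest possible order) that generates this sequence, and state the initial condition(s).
Look for the lowest-order linear relation among consecutive terms.
Observation: each term is 5× the previous.
Check at n=2: 5·15 = 75. ✓

b(n) = 5 × b(n-1), b(0) = 3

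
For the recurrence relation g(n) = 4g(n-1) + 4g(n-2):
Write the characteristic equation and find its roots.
Substitute g(n) = rⁿ and divide through by rⁿ⁻²: r² - 4r - 4 = 0
Discriminant: 4² + 4·4 = 32, not a perfect square, so by the quadratic formula r = (4 ± √32)/2.
General solution: g(n) = A·r₁ⁿ + B·r₂ⁿ where r₁,r₂ = (4 ± √32)/2

Characteristic: r² - 4r - 4 = 0, Roots: r = (4 ± √32)/2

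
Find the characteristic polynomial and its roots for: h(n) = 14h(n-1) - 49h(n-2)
Substitute h(n) = rⁿ and divide through by rⁿ⁻²: r² - 14r + 49 = 0
Factor: (r - 7)² = 0, so r = 7 (double root).
General solution: h(n) = (A + Bn)·7ⁿ

Characteristic: r² - 14r + 49 = 0, Roots: r = 7 (double root)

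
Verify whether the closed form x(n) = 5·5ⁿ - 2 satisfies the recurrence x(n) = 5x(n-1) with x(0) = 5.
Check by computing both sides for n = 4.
From the recurrence with x(0) = 5:
  x(0) = 5, x(1) = 25, x(2) = 125, x(3) = 625, x(4) = 3125
  so the recurrence gives x(4) = 3125.
From the proposed closed form x(n) = 5·5ⁿ - 2:
  x(4) = 3123.
The recurrence gives 3125 but the closed form gives 3123, so the closed form does not satisfy the recurrence.

No, the closed form is incorrect.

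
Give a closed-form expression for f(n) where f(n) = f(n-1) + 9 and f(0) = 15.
Recurrence: f(n) = f(n-1) + 9, initial: f(0) = 15.
Each step adds 9, so f(n) = f(0) + 9n = 9n + 15.

f(n) = 9n + 15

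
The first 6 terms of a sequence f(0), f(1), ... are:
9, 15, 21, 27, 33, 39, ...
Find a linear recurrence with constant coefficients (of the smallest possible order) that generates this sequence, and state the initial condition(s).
Look for the lowest-order linear relation among consecutive terms.
Observation: consecutive differences are constant (= 6).
Check at n=2: 1·15 + 6 = 21. ✓

f(n) = f(n-1) + 6, f(0) = 9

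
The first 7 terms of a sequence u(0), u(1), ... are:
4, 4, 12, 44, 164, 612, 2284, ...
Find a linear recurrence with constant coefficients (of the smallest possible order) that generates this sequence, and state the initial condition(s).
Look for the lowest-order linear relation among consecutive terms.
Observation: u(n) - 4·u(n-1) - (-1)·u(n-2) = 0 holds for the shown terms, and no order-1 relation u(n) = α·u(n-1) + β fits.
Check at n=3: 4·12 + (-1)·4 = 44. ✓

u(n) = 4u(n-1) - u(n-2), u(0) = 4, u(1) = 4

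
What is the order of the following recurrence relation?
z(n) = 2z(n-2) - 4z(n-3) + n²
The order is the largest lag k for which z(n-k) appears. Here the deepest term is z(n-3) (the n² term is non-homogeneous and does not affect the order), so the order is 3.

Order 3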